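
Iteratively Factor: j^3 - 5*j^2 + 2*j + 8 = (j - 4)*(j^2 - j - 2) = (j - 4)*(j + 1)*(j - 2)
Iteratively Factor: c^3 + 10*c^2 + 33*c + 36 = (c + 4)*(c^2 + 6*c + 9) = (c + 3)*(c + 4)*(c + 3)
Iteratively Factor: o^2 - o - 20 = (o - 5)*(o + 4)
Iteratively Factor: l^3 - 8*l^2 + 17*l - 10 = (l - 5)*(l^2 - 3*l + 2) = (l - 5)*(l - 1)*(l - 2)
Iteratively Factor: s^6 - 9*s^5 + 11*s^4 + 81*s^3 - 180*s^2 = (s)*(s^5 - 9*s^4 + 11*s^3 + 81*s^2 - 180*s) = s*(s - 3)*(s^4 - 6*s^3 - 7*s^2 + 60*s) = s*(s - 4)*(s - 3)*(s^3 - 2*s^2 - 15*s) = s*(s - 4)*(s - 3)*(s + 3)*(s^2 - 5*s) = s^2*(s - 4)*(s - 3)*(s + 3)*(s - 5)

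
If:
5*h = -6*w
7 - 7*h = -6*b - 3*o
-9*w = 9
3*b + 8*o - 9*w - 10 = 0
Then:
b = 41/195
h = 6/5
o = 3/65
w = -1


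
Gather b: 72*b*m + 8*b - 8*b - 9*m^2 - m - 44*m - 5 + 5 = 72*b*m - 9*m^2 - 45*m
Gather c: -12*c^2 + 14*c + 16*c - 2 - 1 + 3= -12*c^2 + 30*c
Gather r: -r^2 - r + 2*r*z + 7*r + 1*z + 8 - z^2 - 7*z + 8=-r^2 + r*(2*z + 6) - z^2 - 6*z + 16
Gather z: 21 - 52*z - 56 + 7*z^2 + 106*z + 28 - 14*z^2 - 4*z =-7*z^2 + 50*z - 7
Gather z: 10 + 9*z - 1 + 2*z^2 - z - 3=2*z^2 + 8*z + 6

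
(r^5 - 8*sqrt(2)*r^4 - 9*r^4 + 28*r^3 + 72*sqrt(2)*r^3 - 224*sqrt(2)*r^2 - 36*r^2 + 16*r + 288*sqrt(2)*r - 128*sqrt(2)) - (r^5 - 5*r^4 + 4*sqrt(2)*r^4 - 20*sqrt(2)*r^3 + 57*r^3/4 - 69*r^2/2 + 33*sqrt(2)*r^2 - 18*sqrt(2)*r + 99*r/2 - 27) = -12*sqrt(2)*r^4 - 4*r^4 + 55*r^3/4 + 92*sqrt(2)*r^3 - 257*sqrt(2)*r^2 - 3*r^2/2 - 67*r/2 + 306*sqrt(2)*r - 128*sqrt(2) + 27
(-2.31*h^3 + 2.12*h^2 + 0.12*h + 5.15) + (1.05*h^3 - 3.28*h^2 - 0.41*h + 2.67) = -1.26*h^3 - 1.16*h^2 - 0.29*h + 7.82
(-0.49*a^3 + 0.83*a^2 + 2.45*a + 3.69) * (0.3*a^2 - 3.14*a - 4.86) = -0.147*a^5 + 1.7876*a^4 + 0.5102*a^3 - 10.6198*a^2 - 23.4936*a - 17.9334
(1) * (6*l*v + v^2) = 6*l*v + v^2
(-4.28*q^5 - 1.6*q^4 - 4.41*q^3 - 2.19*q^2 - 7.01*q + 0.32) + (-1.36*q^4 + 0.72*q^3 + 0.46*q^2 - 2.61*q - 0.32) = -4.28*q^5 - 2.96*q^4 - 3.69*q^3 - 1.73*q^2 - 9.62*q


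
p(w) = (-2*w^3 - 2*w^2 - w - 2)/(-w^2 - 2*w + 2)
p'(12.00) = 1.95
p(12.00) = 22.64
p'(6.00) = 1.85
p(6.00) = 11.13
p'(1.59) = -0.21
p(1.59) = 4.50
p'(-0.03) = -1.33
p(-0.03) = -0.96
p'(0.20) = -3.57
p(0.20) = -1.47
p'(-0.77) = -0.58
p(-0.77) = -0.51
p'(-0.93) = -0.84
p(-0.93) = -0.40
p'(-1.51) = -3.40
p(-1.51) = 0.67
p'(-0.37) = -0.47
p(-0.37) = -0.69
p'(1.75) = 0.34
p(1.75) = 4.51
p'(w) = (2*w + 2)*(-2*w^3 - 2*w^2 - w - 2)/(-w^2 - 2*w + 2)^2 + (-6*w^2 - 4*w - 1)/(-w^2 - 2*w + 2) = (2*w^4 + 8*w^3 - 9*w^2 - 12*w - 6)/(w^4 + 4*w^3 - 8*w + 4)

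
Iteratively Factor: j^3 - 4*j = (j)*(j^2 - 4) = j*(j - 2)*(j + 2)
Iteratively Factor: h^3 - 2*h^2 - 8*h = (h)*(h^2 - 2*h - 8) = h*(h - 4)*(h + 2)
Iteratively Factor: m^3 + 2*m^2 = (m)*(m^2 + 2*m) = m*(m + 2)*(m)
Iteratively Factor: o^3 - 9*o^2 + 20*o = (o - 5)*(o^2 - 4*o) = o*(o - 5)*(o - 4)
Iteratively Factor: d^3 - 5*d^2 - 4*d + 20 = (d + 2)*(d^2 - 7*d + 10) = (d - 2)*(d + 2)*(d - 5)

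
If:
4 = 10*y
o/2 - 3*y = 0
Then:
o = 12/5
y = 2/5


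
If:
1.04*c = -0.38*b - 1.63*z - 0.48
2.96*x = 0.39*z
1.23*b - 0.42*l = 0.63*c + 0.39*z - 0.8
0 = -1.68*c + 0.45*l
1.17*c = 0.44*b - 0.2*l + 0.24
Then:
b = -0.77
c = -0.05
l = -0.19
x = -0.01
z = -0.08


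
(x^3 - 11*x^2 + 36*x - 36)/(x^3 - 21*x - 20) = (-x^3 + 11*x^2 - 36*x + 36)/(-x^3 + 21*x + 20)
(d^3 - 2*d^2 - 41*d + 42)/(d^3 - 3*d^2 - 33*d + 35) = (d + 6)/(d + 5)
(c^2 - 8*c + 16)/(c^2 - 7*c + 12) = (c - 4)/(c - 3)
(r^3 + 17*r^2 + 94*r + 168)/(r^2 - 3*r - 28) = (r^2 + 13*r + 42)/(r - 7)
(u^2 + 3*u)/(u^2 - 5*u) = (u + 3)/(u - 5)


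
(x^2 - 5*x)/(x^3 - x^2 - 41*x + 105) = x/(x^2 + 4*x - 21)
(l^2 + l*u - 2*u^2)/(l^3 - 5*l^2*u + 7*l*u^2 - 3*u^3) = (l + 2*u)/(l^2 - 4*l*u + 3*u^2)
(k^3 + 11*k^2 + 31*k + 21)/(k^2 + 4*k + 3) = k + 7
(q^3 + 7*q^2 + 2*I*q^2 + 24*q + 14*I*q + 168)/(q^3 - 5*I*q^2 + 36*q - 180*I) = (q^2 + q*(7 - 4*I) - 28*I)/(q^2 - 11*I*q - 30)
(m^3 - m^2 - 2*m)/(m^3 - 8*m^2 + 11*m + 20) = m*(m - 2)/(m^2 - 9*m + 20)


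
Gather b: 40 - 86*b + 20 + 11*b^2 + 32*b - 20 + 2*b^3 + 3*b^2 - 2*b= 2*b^3 + 14*b^2 - 56*b + 40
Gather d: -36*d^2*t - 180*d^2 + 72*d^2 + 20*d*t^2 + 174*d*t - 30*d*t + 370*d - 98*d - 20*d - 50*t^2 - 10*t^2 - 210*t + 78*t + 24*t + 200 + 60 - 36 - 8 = d^2*(-36*t - 108) + d*(20*t^2 + 144*t + 252) - 60*t^2 - 108*t + 216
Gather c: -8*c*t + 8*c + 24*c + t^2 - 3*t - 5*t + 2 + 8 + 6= c*(32 - 8*t) + t^2 - 8*t + 16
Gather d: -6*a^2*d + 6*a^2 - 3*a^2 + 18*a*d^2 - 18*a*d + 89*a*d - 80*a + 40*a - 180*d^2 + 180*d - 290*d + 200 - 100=3*a^2 - 40*a + d^2*(18*a - 180) + d*(-6*a^2 + 71*a - 110) + 100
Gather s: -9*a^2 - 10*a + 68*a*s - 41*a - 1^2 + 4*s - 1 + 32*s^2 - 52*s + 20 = -9*a^2 - 51*a + 32*s^2 + s*(68*a - 48) + 18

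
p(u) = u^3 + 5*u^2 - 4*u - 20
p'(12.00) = 548.00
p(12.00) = 2380.00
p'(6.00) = 164.00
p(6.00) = 352.00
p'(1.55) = 18.71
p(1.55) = -10.46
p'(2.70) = 44.87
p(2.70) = 25.33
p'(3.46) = 66.51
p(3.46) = 67.44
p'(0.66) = 3.91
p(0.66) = -20.17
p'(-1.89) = -12.18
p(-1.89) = -1.33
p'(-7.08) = 75.58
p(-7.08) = -95.94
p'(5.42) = 138.33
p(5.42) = 264.42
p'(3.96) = 82.64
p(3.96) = 104.67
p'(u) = 3*u^2 + 10*u - 4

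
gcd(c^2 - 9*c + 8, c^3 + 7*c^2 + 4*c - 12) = c - 1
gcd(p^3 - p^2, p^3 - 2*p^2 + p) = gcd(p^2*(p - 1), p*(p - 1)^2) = p^2 - p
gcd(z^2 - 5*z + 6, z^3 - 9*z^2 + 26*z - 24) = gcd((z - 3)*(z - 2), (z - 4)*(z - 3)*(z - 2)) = z^2 - 5*z + 6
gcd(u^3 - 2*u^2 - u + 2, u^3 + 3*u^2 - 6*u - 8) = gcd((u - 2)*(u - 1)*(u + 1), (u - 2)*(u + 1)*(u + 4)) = u^2 - u - 2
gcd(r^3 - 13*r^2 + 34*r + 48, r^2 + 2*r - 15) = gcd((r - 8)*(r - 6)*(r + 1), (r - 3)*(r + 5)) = 1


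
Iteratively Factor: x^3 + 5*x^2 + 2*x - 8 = (x - 1)*(x^2 + 6*x + 8) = (x - 1)*(x + 4)*(x + 2)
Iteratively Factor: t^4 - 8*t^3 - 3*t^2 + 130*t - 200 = (t - 5)*(t^3 - 3*t^2 - 18*t + 40) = (t - 5)*(t + 4)*(t^2 - 7*t + 10) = (t - 5)^2*(t + 4)*(t - 2)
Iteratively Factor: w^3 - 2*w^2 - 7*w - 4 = (w - 4)*(w^2 + 2*w + 1) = (w - 4)*(w + 1)*(w + 1)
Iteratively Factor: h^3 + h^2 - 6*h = (h - 2)*(h^2 + 3*h) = h*(h - 2)*(h + 3)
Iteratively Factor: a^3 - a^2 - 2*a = (a)*(a^2 - a - 2) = a*(a - 2)*(a + 1)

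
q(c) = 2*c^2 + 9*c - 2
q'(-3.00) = -3.00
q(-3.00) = -11.00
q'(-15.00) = -51.00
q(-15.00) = 313.00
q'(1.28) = 14.12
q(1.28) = 12.80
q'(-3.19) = -3.76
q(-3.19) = -10.36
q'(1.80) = 16.20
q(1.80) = 20.68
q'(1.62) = 15.48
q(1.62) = 17.83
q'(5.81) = 32.24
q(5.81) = 117.80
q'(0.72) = 11.88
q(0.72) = 5.52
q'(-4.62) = -9.48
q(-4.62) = -0.89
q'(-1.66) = 2.36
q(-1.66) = -11.43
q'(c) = 4*c + 9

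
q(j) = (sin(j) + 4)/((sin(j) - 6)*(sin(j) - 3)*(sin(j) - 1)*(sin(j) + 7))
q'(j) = -(sin(j) + 4)*cos(j)/((sin(j) - 6)*(sin(j) - 3)*(sin(j) - 1)*(sin(j) + 7)^2) + cos(j)/((sin(j) - 6)*(sin(j) - 3)*(sin(j) - 1)*(sin(j) + 7)) - (sin(j) + 4)*cos(j)/((sin(j) - 6)*(sin(j) - 3)*(sin(j) - 1)^2*(sin(j) + 7)) - (sin(j) + 4)*cos(j)/((sin(j) - 6)*(sin(j) - 3)^2*(sin(j) - 1)*(sin(j) + 7)) - (sin(j) + 4)*cos(j)/((sin(j) - 6)^2*(sin(j) - 3)*(sin(j) - 1)*(sin(j) + 7))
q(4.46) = -0.01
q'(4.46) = 0.00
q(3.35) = -0.02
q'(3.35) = 0.03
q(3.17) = -0.03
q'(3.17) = 0.05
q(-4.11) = -0.31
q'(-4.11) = 1.13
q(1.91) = -1.05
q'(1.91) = 6.40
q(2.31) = -0.20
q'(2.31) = 0.60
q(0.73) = -0.15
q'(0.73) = -0.41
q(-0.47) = -0.02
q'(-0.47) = -0.02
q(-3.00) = -0.03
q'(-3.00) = 0.04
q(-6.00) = -0.05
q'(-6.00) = -0.10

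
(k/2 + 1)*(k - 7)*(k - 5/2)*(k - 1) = k^4/2 - 17*k^3/4 + 3*k^2 + 73*k/4 - 35/2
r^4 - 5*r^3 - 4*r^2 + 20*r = r*(r - 5)*(r - 2)*(r + 2)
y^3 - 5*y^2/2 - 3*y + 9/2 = (y - 3)*(y - 1)*(y + 3/2)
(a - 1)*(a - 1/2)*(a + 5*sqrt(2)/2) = a^3 - 3*a^2/2 + 5*sqrt(2)*a^2/2 - 15*sqrt(2)*a/4 + a/2 + 5*sqrt(2)/4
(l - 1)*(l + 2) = l^2 + l - 2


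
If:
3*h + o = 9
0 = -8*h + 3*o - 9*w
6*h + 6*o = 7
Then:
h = 47/12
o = -11/4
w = -475/108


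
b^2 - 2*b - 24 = (b - 6)*(b + 4)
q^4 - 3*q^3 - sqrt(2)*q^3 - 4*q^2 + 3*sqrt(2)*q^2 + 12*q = q*(q - 3)*(q - 2*sqrt(2))*(q + sqrt(2))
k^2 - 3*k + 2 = (k - 2)*(k - 1)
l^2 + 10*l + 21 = (l + 3)*(l + 7)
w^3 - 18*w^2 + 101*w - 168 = (w - 8)*(w - 7)*(w - 3)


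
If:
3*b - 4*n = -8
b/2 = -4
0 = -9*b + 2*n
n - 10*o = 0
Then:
No Solution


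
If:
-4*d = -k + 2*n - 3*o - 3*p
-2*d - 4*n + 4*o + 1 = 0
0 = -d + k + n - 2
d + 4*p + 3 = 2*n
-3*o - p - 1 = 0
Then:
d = -11/39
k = 115/78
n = 19/78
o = -23/156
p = -29/52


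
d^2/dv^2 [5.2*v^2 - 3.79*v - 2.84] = 10.4000000000000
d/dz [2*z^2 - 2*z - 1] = 4*z - 2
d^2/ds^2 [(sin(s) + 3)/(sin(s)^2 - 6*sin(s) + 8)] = (-sin(s)^5 - 18*sin(s)^4 + 104*sin(s)^3 - 42*sin(s)^2 - 364*sin(s) + 264)/(sin(s)^2 - 6*sin(s) + 8)^3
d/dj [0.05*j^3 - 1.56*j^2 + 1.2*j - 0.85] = 0.15*j^2 - 3.12*j + 1.2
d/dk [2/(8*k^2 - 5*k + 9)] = 2*(5 - 16*k)/(8*k^2 - 5*k + 9)^2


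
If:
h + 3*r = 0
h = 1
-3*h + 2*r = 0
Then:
No Solution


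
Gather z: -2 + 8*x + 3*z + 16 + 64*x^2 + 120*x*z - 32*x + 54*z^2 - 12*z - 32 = 64*x^2 - 24*x + 54*z^2 + z*(120*x - 9) - 18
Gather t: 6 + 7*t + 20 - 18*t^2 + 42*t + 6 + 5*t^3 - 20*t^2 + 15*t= 5*t^3 - 38*t^2 + 64*t + 32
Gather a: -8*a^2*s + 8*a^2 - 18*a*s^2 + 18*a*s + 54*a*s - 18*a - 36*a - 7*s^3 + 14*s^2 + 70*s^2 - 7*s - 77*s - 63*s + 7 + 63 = a^2*(8 - 8*s) + a*(-18*s^2 + 72*s - 54) - 7*s^3 + 84*s^2 - 147*s + 70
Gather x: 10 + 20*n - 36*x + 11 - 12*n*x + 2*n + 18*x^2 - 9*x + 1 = 22*n + 18*x^2 + x*(-12*n - 45) + 22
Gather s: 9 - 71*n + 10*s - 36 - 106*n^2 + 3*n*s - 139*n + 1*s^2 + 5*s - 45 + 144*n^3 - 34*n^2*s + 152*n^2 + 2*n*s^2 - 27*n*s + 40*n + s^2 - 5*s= 144*n^3 + 46*n^2 - 170*n + s^2*(2*n + 2) + s*(-34*n^2 - 24*n + 10) - 72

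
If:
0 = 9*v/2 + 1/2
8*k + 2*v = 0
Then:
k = 1/36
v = -1/9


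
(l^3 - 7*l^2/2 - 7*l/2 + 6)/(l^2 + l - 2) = (l^2 - 5*l/2 - 6)/(l + 2)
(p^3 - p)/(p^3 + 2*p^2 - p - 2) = p/(p + 2)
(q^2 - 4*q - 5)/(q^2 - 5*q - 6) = (q - 5)/(q - 6)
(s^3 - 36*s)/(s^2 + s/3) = 3*(s^2 - 36)/(3*s + 1)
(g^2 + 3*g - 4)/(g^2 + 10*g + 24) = (g - 1)/(g + 6)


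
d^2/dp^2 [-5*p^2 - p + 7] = -10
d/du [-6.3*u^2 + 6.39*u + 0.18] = 6.39 - 12.6*u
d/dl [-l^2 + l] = 1 - 2*l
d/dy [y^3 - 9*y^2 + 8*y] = 3*y^2 - 18*y + 8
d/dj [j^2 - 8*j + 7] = 2*j - 8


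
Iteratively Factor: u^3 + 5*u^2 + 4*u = (u + 1)*(u^2 + 4*u) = u*(u + 1)*(u + 4)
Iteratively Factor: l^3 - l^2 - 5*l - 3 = (l - 3)*(l^2 + 2*l + 1) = (l - 3)*(l + 1)*(l + 1)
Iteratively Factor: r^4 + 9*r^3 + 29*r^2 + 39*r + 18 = (r + 2)*(r^3 + 7*r^2 + 15*r + 9) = (r + 2)*(r + 3)*(r^2 + 4*r + 3) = (r + 1)*(r + 2)*(r + 3)*(r + 3)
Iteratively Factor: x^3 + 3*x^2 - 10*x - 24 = (x + 4)*(x^2 - x - 6) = (x - 3)*(x + 4)*(x + 2)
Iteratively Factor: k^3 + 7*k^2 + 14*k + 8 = (k + 4)*(k^2 + 3*k + 2) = (k + 2)*(k + 4)*(k + 1)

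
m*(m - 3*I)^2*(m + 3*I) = m^4 - 3*I*m^3 + 9*m^2 - 27*I*m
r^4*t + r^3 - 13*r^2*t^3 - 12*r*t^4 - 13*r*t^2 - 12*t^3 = (r - 4*t)*(r + t)*(r + 3*t)*(r*t + 1)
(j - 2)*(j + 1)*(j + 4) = j^3 + 3*j^2 - 6*j - 8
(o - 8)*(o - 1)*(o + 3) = o^3 - 6*o^2 - 19*o + 24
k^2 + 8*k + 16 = (k + 4)^2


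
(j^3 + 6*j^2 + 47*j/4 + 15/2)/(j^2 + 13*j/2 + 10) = (j^2 + 7*j/2 + 3)/(j + 4)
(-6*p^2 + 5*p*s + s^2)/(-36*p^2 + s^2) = (p - s)/(6*p - s)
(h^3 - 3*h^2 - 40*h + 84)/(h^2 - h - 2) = (h^2 - h - 42)/(h + 1)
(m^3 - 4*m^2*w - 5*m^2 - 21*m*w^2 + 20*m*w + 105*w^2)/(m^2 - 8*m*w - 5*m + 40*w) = (-m^2 + 4*m*w + 21*w^2)/(-m + 8*w)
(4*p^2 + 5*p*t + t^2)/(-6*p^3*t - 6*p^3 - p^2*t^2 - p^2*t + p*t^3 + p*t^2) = (-4*p^2 - 5*p*t - t^2)/(p*(6*p^2*t + 6*p^2 + p*t^2 + p*t - t^3 - t^2))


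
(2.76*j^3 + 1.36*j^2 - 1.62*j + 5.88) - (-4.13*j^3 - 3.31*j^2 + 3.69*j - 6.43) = 6.89*j^3 + 4.67*j^2 - 5.31*j + 12.31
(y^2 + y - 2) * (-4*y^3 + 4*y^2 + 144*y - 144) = -4*y^5 + 156*y^3 - 8*y^2 - 432*y + 288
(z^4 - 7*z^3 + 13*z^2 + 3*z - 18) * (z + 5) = z^5 - 2*z^4 - 22*z^3 + 68*z^2 - 3*z - 90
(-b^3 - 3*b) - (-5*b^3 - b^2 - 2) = 4*b^3 + b^2 - 3*b + 2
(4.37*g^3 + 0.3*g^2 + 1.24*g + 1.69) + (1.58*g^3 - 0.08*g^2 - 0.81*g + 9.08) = 5.95*g^3 + 0.22*g^2 + 0.43*g + 10.77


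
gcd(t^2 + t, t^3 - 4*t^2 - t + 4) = t + 1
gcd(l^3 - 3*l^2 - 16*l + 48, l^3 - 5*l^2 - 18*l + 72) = l^2 + l - 12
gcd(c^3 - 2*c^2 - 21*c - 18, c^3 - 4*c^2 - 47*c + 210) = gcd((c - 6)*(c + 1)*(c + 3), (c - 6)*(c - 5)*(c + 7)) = c - 6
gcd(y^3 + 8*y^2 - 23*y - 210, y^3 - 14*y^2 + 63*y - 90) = y - 5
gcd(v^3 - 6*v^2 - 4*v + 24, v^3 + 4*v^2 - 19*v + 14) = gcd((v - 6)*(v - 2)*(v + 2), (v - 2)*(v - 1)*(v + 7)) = v - 2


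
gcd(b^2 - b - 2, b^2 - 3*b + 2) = b - 2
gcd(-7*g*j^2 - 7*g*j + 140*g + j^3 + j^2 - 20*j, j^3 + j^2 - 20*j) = j^2 + j - 20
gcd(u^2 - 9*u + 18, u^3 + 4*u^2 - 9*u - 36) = u - 3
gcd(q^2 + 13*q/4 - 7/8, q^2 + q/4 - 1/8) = q - 1/4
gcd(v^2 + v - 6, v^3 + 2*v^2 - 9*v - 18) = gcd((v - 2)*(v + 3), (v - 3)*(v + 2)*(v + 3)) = v + 3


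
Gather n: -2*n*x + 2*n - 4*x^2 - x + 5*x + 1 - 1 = n*(2 - 2*x) - 4*x^2 + 4*x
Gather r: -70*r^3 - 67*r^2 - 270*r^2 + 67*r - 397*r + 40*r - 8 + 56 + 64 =-70*r^3 - 337*r^2 - 290*r + 112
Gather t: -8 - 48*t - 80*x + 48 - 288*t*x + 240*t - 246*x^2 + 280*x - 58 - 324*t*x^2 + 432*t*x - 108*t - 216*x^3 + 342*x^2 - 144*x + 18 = t*(-324*x^2 + 144*x + 84) - 216*x^3 + 96*x^2 + 56*x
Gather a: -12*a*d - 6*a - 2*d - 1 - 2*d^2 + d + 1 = a*(-12*d - 6) - 2*d^2 - d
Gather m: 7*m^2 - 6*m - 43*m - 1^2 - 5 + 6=7*m^2 - 49*m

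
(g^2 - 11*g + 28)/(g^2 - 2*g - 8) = (g - 7)/(g + 2)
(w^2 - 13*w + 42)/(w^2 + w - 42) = (w - 7)/(w + 7)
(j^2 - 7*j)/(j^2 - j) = (j - 7)/(j - 1)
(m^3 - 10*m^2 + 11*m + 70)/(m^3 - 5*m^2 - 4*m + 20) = (m - 7)/(m - 2)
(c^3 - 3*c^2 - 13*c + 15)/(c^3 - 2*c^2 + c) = (c^2 - 2*c - 15)/(c*(c - 1))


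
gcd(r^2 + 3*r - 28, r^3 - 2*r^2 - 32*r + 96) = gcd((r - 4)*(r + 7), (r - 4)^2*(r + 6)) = r - 4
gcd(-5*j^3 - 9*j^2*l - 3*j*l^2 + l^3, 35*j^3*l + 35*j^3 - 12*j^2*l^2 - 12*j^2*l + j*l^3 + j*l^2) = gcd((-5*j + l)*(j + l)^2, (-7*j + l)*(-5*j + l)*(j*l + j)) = 5*j - l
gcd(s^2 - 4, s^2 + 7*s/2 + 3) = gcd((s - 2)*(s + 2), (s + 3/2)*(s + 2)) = s + 2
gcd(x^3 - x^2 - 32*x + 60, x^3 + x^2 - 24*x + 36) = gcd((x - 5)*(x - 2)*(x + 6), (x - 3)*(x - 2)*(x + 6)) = x^2 + 4*x - 12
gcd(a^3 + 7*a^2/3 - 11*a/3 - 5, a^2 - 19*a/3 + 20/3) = 1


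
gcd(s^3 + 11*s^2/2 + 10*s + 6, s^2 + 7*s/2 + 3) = s^2 + 7*s/2 + 3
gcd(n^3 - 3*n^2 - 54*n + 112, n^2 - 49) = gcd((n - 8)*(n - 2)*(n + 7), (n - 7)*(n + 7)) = n + 7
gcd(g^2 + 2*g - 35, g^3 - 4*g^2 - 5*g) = g - 5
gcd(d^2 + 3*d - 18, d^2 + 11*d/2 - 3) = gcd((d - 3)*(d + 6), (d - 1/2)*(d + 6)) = d + 6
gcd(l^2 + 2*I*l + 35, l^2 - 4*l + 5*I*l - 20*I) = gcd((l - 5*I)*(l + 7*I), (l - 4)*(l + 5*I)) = 1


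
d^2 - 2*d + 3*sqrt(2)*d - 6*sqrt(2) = (d - 2)*(d + 3*sqrt(2))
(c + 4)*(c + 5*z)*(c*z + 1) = c^3*z + 5*c^2*z^2 + 4*c^2*z + c^2 + 20*c*z^2 + 5*c*z + 4*c + 20*z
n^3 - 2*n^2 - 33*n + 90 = (n - 5)*(n - 3)*(n + 6)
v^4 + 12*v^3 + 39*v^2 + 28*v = v*(v + 1)*(v + 4)*(v + 7)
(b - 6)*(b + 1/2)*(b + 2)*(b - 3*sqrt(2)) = b^4 - 3*sqrt(2)*b^3 - 7*b^3/2 - 14*b^2 + 21*sqrt(2)*b^2/2 - 6*b + 42*sqrt(2)*b + 18*sqrt(2)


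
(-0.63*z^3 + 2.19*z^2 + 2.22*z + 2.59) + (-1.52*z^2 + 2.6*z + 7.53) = -0.63*z^3 + 0.67*z^2 + 4.82*z + 10.12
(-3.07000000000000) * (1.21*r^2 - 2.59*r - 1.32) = -3.7147*r^2 + 7.9513*r + 4.0524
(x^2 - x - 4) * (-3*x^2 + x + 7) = -3*x^4 + 4*x^3 + 18*x^2 - 11*x - 28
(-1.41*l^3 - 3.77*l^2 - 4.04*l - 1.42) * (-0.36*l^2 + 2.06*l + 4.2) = 0.5076*l^5 - 1.5474*l^4 - 12.2338*l^3 - 23.6452*l^2 - 19.8932*l - 5.964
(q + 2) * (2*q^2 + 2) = 2*q^3 + 4*q^2 + 2*q + 4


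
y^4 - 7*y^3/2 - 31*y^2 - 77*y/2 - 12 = (y - 8)*(y + 1/2)*(y + 1)*(y + 3)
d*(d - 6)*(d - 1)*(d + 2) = d^4 - 5*d^3 - 8*d^2 + 12*d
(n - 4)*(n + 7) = n^2 + 3*n - 28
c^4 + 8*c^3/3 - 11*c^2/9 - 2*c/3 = c*(c - 2/3)*(c + 1/3)*(c + 3)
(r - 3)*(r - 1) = r^2 - 4*r + 3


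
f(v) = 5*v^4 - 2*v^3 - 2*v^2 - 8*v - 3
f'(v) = 20*v^3 - 6*v^2 - 4*v - 8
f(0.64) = -8.62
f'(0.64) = -7.77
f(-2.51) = 234.56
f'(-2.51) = -352.03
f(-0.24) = -1.15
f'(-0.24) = -7.66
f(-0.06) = -2.53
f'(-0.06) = -7.79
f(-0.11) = -2.14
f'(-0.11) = -7.66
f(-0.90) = 7.32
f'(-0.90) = -23.84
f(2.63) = 164.96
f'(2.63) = 303.81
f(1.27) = -7.48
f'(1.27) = 18.21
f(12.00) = 99837.00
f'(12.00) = 33640.00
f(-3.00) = 462.00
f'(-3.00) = -590.00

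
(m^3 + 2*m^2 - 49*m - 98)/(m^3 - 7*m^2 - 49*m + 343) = (m + 2)/(m - 7)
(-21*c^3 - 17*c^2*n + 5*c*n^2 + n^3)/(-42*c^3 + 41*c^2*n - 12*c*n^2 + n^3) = (7*c^2 + 8*c*n + n^2)/(14*c^2 - 9*c*n + n^2)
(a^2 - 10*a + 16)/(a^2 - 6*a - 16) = (a - 2)/(a + 2)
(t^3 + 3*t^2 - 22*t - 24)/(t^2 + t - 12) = (t^3 + 3*t^2 - 22*t - 24)/(t^2 + t - 12)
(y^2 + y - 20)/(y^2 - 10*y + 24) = (y + 5)/(y - 6)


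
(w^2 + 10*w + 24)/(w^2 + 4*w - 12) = (w + 4)/(w - 2)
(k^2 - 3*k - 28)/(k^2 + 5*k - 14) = (k^2 - 3*k - 28)/(k^2 + 5*k - 14)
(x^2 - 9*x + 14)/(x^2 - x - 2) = (x - 7)/(x + 1)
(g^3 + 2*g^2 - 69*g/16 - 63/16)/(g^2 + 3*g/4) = g + 5/4 - 21/(4*g)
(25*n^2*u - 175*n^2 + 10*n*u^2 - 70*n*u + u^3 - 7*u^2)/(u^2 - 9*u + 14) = (25*n^2 + 10*n*u + u^2)/(u - 2)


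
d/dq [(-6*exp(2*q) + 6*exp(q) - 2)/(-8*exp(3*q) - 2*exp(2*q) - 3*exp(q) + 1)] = (-48*exp(3*q) + 96*exp(2*q) - 18*exp(q) - 20)*exp(2*q)/(64*exp(6*q) + 32*exp(5*q) + 52*exp(4*q) - 4*exp(3*q) + 5*exp(2*q) - 6*exp(q) + 1)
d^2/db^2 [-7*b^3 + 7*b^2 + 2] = 14 - 42*b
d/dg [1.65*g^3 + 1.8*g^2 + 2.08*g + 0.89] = 4.95*g^2 + 3.6*g + 2.08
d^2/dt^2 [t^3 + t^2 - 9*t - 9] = 6*t + 2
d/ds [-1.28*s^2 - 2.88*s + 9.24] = -2.56*s - 2.88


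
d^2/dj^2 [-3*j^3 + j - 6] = -18*j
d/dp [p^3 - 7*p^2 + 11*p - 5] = 3*p^2 - 14*p + 11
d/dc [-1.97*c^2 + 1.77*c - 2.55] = 1.77 - 3.94*c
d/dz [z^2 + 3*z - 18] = 2*z + 3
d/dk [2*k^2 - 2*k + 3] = 4*k - 2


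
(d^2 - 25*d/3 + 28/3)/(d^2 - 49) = (d - 4/3)/(d + 7)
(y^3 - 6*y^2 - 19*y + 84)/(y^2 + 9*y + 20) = (y^2 - 10*y + 21)/(y + 5)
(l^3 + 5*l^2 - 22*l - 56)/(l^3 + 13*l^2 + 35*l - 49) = (l^2 - 2*l - 8)/(l^2 + 6*l - 7)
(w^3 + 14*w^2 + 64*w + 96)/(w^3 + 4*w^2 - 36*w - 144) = (w + 4)/(w - 6)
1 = 1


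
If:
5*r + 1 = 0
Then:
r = -1/5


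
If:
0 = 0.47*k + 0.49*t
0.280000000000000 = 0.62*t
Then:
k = -0.47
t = 0.45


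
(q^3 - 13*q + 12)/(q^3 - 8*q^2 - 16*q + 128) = (q^2 - 4*q + 3)/(q^2 - 12*q + 32)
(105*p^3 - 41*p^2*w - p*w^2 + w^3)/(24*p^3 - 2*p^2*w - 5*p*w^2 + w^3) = (35*p^2 - 2*p*w - w^2)/(8*p^2 + 2*p*w - w^2)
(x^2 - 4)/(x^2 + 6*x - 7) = (x^2 - 4)/(x^2 + 6*x - 7)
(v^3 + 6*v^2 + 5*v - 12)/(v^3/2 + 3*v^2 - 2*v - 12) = 2*(v^3 + 6*v^2 + 5*v - 12)/(v^3 + 6*v^2 - 4*v - 24)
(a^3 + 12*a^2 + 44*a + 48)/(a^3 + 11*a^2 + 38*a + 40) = (a + 6)/(a + 5)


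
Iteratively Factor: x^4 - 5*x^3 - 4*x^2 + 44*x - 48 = (x + 3)*(x^3 - 8*x^2 + 20*x - 16) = (x - 4)*(x + 3)*(x^2 - 4*x + 4) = (x - 4)*(x - 2)*(x + 3)*(x - 2)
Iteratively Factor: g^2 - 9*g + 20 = (g - 4)*(g - 5)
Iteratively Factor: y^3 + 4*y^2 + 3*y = (y + 3)*(y^2 + y) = (y + 1)*(y + 3)*(y)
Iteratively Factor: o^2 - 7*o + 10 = (o - 5)*(o - 2)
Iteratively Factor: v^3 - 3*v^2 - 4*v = (v)*(v^2 - 3*v - 4) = v*(v + 1)*(v - 4)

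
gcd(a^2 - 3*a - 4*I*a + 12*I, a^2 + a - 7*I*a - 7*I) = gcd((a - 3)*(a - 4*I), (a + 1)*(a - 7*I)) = 1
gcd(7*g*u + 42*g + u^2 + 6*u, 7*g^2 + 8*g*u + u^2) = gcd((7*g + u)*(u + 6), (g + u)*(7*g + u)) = 7*g + u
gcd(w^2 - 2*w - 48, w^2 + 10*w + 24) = w + 6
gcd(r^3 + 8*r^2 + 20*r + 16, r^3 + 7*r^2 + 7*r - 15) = 1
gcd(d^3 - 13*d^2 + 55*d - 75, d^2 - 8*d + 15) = d^2 - 8*d + 15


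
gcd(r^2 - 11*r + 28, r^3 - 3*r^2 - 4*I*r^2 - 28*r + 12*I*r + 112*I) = r - 7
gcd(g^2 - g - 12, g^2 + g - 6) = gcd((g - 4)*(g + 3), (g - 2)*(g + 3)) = g + 3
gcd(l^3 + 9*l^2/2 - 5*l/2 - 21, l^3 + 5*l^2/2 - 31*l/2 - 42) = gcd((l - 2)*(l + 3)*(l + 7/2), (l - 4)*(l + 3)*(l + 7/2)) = l^2 + 13*l/2 + 21/2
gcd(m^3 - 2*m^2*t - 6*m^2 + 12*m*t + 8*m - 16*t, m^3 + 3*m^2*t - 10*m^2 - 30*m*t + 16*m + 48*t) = m - 2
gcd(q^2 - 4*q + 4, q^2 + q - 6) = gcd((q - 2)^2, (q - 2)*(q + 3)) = q - 2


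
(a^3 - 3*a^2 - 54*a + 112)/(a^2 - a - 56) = a - 2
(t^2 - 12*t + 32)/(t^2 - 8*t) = (t - 4)/t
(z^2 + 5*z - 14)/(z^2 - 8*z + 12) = (z + 7)/(z - 6)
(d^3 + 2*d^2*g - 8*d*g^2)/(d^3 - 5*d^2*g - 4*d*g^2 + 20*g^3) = d*(d + 4*g)/(d^2 - 3*d*g - 10*g^2)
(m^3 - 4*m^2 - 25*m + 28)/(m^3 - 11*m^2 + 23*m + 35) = (m^2 + 3*m - 4)/(m^2 - 4*m - 5)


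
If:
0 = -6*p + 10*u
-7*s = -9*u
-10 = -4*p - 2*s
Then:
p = 175/97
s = 135/97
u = 105/97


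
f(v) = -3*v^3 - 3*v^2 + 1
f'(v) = -9*v^2 - 6*v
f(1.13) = -7.16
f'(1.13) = -18.27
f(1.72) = -23.14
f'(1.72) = -36.95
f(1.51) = -16.17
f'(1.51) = -29.58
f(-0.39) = 0.72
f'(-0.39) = 0.97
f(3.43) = -155.36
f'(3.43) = -126.46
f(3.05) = -112.03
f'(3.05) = -102.02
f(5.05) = -461.87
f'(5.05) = -259.82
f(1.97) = -33.58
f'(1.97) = -46.75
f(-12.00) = 4753.00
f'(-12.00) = -1224.00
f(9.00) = -2429.00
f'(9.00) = -783.00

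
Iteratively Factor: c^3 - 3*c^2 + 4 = (c - 2)*(c^2 - c - 2) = (c - 2)^2*(c + 1)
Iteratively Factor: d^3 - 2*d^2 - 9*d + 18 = (d + 3)*(d^2 - 5*d + 6) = (d - 2)*(d + 3)*(d - 3)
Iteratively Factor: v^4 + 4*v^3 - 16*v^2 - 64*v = (v)*(v^3 + 4*v^2 - 16*v - 64) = v*(v + 4)*(v^2 - 16) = v*(v + 4)^2*(v - 4)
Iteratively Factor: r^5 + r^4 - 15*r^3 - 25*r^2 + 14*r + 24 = (r + 3)*(r^4 - 2*r^3 - 9*r^2 + 2*r + 8) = (r + 2)*(r + 3)*(r^3 - 4*r^2 - r + 4) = (r - 4)*(r + 2)*(r + 3)*(r^2 - 1) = (r - 4)*(r + 1)*(r + 2)*(r + 3)*(r - 1)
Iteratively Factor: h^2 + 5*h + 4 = (h + 1)*(h + 4)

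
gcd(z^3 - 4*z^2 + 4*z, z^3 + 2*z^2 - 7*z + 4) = 1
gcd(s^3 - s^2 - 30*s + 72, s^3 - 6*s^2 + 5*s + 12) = s^2 - 7*s + 12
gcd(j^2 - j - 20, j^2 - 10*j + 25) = j - 5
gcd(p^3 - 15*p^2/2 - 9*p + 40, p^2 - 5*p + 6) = p - 2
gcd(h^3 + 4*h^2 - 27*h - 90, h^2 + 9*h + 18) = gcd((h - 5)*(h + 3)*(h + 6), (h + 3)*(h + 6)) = h^2 + 9*h + 18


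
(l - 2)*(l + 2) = l^2 - 4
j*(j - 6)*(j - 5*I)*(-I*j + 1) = -I*j^4 - 4*j^3 + 6*I*j^3 + 24*j^2 - 5*I*j^2 + 30*I*j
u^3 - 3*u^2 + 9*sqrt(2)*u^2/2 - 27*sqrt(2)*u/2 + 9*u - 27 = (u - 3)*(u + 3*sqrt(2)/2)*(u + 3*sqrt(2))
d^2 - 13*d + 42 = (d - 7)*(d - 6)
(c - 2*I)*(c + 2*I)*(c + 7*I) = c^3 + 7*I*c^2 + 4*c + 28*I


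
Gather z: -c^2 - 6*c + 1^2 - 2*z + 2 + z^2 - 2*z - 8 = -c^2 - 6*c + z^2 - 4*z - 5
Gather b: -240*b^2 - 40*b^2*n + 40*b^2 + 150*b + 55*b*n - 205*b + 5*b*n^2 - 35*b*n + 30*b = b^2*(-40*n - 200) + b*(5*n^2 + 20*n - 25)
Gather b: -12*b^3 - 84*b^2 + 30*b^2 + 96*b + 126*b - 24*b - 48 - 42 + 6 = -12*b^3 - 54*b^2 + 198*b - 84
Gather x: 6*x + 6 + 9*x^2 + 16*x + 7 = 9*x^2 + 22*x + 13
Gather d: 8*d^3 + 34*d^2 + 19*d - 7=8*d^3 + 34*d^2 + 19*d - 7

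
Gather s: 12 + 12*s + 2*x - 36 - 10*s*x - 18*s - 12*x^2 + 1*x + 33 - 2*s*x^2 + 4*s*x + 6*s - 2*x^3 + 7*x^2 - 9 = s*(-2*x^2 - 6*x) - 2*x^3 - 5*x^2 + 3*x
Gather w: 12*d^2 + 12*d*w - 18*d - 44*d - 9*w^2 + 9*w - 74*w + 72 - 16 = 12*d^2 - 62*d - 9*w^2 + w*(12*d - 65) + 56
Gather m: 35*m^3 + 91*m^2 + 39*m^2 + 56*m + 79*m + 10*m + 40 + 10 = 35*m^3 + 130*m^2 + 145*m + 50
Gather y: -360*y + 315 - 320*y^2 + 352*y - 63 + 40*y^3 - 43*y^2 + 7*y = 40*y^3 - 363*y^2 - y + 252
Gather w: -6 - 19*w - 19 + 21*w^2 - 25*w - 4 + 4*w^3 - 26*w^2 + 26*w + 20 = 4*w^3 - 5*w^2 - 18*w - 9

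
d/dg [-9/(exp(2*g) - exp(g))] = 9*(2*exp(g) - 1)*exp(-g)/(1 - exp(g))^2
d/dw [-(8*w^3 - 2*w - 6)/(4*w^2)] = (-4*w^3 - w - 6)/(2*w^3)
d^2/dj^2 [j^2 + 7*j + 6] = 2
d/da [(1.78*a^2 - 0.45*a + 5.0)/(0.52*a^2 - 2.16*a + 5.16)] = (-3.6108*a^2 + 13.1696*a + 8.478)/(0.2704*a^4 - 2.2464*a^3 + 10.032*a^2 - 22.2912*a + 26.6256)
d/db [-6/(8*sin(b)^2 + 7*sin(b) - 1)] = 6*(16*sin(b) + 7)*cos(b)/(8*sin(b)^2 + 7*sin(b) - 1)^2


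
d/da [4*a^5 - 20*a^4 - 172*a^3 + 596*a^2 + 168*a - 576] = 20*a^4 - 80*a^3 - 516*a^2 + 1192*a + 168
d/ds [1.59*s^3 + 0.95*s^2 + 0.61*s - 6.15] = 4.77*s^2 + 1.9*s + 0.61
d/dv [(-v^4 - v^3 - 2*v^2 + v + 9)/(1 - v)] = (3*v^4 - 2*v^3 - v^2 - 4*v + 10)/(v^2 - 2*v + 1)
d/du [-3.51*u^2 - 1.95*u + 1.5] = -7.02*u - 1.95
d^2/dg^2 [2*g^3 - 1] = 12*g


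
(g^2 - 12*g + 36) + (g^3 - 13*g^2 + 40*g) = g^3 - 12*g^2 + 28*g + 36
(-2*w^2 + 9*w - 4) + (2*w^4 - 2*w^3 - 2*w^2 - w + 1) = 2*w^4 - 2*w^3 - 4*w^2 + 8*w - 3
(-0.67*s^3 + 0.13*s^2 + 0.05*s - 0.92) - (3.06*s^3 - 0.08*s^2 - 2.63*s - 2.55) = -3.73*s^3 + 0.21*s^2 + 2.68*s + 1.63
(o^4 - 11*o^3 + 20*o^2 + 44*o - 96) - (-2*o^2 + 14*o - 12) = o^4 - 11*o^3 + 22*o^2 + 30*o - 84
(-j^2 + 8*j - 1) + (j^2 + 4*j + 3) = 12*j + 2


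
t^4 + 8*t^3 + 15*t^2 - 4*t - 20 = (t - 1)*(t + 2)^2*(t + 5)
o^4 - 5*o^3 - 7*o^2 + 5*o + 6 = (o - 6)*(o - 1)*(o + 1)^2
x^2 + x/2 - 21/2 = (x - 3)*(x + 7/2)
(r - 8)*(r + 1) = r^2 - 7*r - 8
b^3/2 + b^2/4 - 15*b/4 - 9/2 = (b/2 + 1)*(b - 3)*(b + 3/2)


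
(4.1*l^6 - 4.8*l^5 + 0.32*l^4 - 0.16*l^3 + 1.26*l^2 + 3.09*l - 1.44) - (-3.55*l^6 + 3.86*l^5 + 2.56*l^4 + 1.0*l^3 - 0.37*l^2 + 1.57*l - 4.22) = 7.65*l^6 - 8.66*l^5 - 2.24*l^4 - 1.16*l^3 + 1.63*l^2 + 1.52*l + 2.78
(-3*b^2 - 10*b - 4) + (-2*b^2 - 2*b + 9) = -5*b^2 - 12*b + 5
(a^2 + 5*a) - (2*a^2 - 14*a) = -a^2 + 19*a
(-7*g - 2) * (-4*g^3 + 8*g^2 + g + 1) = 28*g^4 - 48*g^3 - 23*g^2 - 9*g - 2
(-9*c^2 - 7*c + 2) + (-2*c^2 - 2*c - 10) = -11*c^2 - 9*c - 8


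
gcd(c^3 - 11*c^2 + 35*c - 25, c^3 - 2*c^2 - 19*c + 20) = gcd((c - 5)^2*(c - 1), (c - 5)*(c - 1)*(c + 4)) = c^2 - 6*c + 5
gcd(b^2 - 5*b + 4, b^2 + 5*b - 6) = b - 1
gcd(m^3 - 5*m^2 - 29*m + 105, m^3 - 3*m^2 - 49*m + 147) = m^2 - 10*m + 21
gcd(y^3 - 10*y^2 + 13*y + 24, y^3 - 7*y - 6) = y^2 - 2*y - 3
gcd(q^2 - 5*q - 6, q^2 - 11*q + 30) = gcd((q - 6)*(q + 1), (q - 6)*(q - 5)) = q - 6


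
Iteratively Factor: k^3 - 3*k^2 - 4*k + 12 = (k - 3)*(k^2 - 4) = (k - 3)*(k + 2)*(k - 2)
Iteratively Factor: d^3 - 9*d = (d - 3)*(d^2 + 3*d) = d*(d - 3)*(d + 3)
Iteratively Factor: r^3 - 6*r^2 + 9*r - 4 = (r - 1)*(r^2 - 5*r + 4) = (r - 1)^2*(r - 4)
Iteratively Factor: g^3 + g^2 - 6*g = (g + 3)*(g^2 - 2*g) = g*(g + 3)*(g - 2)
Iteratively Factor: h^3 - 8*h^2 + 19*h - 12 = (h - 1)*(h^2 - 7*h + 12) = (h - 3)*(h - 1)*(h - 4)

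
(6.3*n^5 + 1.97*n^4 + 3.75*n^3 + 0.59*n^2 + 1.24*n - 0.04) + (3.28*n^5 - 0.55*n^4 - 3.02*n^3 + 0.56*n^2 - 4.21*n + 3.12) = 9.58*n^5 + 1.42*n^4 + 0.73*n^3 + 1.15*n^2 - 2.97*n + 3.08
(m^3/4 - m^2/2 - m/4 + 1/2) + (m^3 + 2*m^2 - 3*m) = 5*m^3/4 + 3*m^2/2 - 13*m/4 + 1/2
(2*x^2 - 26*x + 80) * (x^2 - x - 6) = 2*x^4 - 28*x^3 + 94*x^2 + 76*x - 480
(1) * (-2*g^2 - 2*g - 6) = -2*g^2 - 2*g - 6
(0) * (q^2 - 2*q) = 0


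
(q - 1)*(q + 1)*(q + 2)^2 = q^4 + 4*q^3 + 3*q^2 - 4*q - 4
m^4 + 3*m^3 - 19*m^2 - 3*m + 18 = (m - 3)*(m - 1)*(m + 1)*(m + 6)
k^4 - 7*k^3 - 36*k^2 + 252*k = k*(k - 7)*(k - 6)*(k + 6)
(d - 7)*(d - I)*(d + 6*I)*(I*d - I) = I*d^4 - 5*d^3 - 8*I*d^3 + 40*d^2 + 13*I*d^2 - 35*d - 48*I*d + 42*I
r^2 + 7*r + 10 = (r + 2)*(r + 5)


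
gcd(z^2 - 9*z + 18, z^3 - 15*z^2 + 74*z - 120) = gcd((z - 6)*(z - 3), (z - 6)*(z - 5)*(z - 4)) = z - 6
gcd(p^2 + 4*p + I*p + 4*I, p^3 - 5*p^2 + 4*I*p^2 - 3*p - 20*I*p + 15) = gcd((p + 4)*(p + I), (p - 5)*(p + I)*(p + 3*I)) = p + I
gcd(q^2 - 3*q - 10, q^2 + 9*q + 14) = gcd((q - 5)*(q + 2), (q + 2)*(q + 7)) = q + 2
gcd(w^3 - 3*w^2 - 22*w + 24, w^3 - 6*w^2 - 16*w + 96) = w^2 - 2*w - 24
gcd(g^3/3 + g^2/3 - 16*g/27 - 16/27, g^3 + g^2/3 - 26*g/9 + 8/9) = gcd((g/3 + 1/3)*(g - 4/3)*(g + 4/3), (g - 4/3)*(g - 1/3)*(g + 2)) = g - 4/3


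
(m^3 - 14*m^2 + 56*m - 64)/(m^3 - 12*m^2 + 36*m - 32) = (m - 4)/(m - 2)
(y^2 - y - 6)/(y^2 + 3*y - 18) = (y + 2)/(y + 6)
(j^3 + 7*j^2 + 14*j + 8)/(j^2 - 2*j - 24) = (j^2 + 3*j + 2)/(j - 6)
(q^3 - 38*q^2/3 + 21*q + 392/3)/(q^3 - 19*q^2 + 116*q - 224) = (q + 7/3)/(q - 4)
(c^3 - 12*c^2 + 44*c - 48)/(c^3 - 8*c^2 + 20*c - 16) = (c - 6)/(c - 2)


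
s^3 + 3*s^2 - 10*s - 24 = (s - 3)*(s + 2)*(s + 4)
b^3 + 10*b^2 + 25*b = b*(b + 5)^2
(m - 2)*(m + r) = m^2 + m*r - 2*m - 2*r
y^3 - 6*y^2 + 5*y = y*(y - 5)*(y - 1)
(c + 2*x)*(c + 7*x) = c^2 + 9*c*x + 14*x^2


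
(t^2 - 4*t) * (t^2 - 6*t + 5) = t^4 - 10*t^3 + 29*t^2 - 20*t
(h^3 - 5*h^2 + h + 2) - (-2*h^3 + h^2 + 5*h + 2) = 3*h^3 - 6*h^2 - 4*h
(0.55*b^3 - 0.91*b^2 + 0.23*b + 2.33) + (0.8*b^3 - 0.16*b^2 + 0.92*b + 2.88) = 1.35*b^3 - 1.07*b^2 + 1.15*b + 5.21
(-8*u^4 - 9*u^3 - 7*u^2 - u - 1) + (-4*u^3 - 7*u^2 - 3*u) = -8*u^4 - 13*u^3 - 14*u^2 - 4*u - 1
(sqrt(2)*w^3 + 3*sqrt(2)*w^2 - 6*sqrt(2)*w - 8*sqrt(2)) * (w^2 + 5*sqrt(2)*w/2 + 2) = sqrt(2)*w^5 + 3*sqrt(2)*w^4 + 5*w^4 - 4*sqrt(2)*w^3 + 15*w^3 - 30*w^2 - 2*sqrt(2)*w^2 - 40*w - 12*sqrt(2)*w - 16*sqrt(2)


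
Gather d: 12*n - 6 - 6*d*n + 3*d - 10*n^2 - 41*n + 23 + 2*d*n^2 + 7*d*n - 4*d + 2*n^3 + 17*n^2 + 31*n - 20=d*(2*n^2 + n - 1) + 2*n^3 + 7*n^2 + 2*n - 3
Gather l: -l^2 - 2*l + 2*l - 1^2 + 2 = 1 - l^2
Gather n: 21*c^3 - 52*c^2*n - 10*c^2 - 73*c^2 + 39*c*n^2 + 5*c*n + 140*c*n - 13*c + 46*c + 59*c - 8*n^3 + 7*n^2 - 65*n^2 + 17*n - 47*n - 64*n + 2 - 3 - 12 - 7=21*c^3 - 83*c^2 + 92*c - 8*n^3 + n^2*(39*c - 58) + n*(-52*c^2 + 145*c - 94) - 20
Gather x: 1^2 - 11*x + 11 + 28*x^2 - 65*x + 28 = 28*x^2 - 76*x + 40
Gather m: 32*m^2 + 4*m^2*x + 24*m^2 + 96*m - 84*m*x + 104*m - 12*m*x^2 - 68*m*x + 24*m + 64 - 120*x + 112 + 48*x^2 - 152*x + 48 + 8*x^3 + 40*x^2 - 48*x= m^2*(4*x + 56) + m*(-12*x^2 - 152*x + 224) + 8*x^3 + 88*x^2 - 320*x + 224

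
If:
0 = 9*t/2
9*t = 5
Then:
No Solution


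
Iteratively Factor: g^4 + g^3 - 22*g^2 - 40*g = (g - 5)*(g^3 + 6*g^2 + 8*g) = (g - 5)*(g + 2)*(g^2 + 4*g) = g*(g - 5)*(g + 2)*(g + 4)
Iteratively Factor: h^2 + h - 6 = (h - 2)*(h + 3)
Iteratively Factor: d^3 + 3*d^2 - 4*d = (d)*(d^2 + 3*d - 4) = d*(d - 1)*(d + 4)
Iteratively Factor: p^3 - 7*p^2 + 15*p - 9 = (p - 3)*(p^2 - 4*p + 3) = (p - 3)*(p - 1)*(p - 3)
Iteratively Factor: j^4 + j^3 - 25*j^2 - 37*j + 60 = (j + 3)*(j^3 - 2*j^2 - 19*j + 20) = (j + 3)*(j + 4)*(j^2 - 6*j + 5) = (j - 1)*(j + 3)*(j + 4)*(j - 5)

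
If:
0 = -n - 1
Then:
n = -1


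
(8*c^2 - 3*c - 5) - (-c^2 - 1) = 9*c^2 - 3*c - 4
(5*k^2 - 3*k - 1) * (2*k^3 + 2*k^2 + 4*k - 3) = 10*k^5 + 4*k^4 + 12*k^3 - 29*k^2 + 5*k + 3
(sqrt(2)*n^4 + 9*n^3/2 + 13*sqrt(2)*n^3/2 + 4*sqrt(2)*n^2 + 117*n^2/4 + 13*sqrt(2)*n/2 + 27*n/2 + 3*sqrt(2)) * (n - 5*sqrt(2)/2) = sqrt(2)*n^5 - n^4/2 + 13*sqrt(2)*n^4/2 - 29*sqrt(2)*n^3/4 - 13*n^3/4 - 533*sqrt(2)*n^2/8 - 13*n^2/2 - 123*sqrt(2)*n/4 - 65*n/2 - 15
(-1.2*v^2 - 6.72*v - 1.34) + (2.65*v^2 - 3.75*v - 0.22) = 1.45*v^2 - 10.47*v - 1.56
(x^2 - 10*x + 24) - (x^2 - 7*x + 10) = 14 - 3*x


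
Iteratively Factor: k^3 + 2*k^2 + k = (k + 1)*(k^2 + k) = (k + 1)^2*(k)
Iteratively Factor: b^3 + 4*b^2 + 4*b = (b)*(b^2 + 4*b + 4) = b*(b + 2)*(b + 2)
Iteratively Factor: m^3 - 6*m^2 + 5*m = (m)*(m^2 - 6*m + 5) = m*(m - 1)*(m - 5)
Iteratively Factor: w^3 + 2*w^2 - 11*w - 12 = (w + 4)*(w^2 - 2*w - 3) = (w - 3)*(w + 4)*(w + 1)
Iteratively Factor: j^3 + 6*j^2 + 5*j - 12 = (j + 3)*(j^2 + 3*j - 4) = (j + 3)*(j + 4)*(j - 1)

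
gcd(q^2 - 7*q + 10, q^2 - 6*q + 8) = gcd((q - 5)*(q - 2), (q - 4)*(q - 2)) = q - 2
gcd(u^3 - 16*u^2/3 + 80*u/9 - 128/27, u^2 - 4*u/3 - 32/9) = u - 8/3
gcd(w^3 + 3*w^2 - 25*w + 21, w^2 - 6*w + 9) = w - 3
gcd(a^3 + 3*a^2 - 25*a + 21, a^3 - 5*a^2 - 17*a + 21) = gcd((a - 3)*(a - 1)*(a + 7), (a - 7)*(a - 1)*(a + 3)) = a - 1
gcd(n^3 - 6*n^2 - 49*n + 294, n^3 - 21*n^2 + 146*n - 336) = n^2 - 13*n + 42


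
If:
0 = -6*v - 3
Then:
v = -1/2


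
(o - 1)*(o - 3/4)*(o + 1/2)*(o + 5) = o^4 + 15*o^3/4 - 51*o^2/8 - o/4 + 15/8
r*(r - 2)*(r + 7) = r^3 + 5*r^2 - 14*r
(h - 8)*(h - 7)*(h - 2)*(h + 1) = h^4 - 16*h^3 + 69*h^2 - 26*h - 112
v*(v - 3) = v^2 - 3*v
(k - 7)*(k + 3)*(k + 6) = k^3 + 2*k^2 - 45*k - 126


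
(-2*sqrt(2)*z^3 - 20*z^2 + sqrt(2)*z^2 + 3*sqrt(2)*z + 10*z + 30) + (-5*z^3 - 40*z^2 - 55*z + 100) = -5*z^3 - 2*sqrt(2)*z^3 - 60*z^2 + sqrt(2)*z^2 - 45*z + 3*sqrt(2)*z + 130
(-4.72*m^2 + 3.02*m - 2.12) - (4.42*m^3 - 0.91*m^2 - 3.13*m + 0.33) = -4.42*m^3 - 3.81*m^2 + 6.15*m - 2.45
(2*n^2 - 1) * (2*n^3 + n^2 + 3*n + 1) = 4*n^5 + 2*n^4 + 4*n^3 + n^2 - 3*n - 1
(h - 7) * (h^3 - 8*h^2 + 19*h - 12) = h^4 - 15*h^3 + 75*h^2 - 145*h + 84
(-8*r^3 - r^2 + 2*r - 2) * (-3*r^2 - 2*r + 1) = 24*r^5 + 19*r^4 - 12*r^3 + r^2 + 6*r - 2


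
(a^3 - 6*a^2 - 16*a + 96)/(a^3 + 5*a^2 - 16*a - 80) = (a - 6)/(a + 5)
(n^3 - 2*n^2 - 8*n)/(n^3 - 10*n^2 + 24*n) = (n + 2)/(n - 6)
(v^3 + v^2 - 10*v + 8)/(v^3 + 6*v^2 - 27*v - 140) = (v^2 - 3*v + 2)/(v^2 + 2*v - 35)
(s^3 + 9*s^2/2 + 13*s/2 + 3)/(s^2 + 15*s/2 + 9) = (s^2 + 3*s + 2)/(s + 6)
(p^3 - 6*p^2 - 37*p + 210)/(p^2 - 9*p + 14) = (p^2 + p - 30)/(p - 2)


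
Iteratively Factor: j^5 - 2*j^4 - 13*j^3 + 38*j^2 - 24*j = (j - 2)*(j^4 - 13*j^2 + 12*j) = (j - 3)*(j - 2)*(j^3 + 3*j^2 - 4*j) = (j - 3)*(j - 2)*(j + 4)*(j^2 - j) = (j - 3)*(j - 2)*(j - 1)*(j + 4)*(j)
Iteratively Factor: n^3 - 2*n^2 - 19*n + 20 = (n - 5)*(n^2 + 3*n - 4) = (n - 5)*(n + 4)*(n - 1)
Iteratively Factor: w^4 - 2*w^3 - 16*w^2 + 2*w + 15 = (w - 1)*(w^3 - w^2 - 17*w - 15) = (w - 1)*(w + 3)*(w^2 - 4*w - 5) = (w - 5)*(w - 1)*(w + 3)*(w + 1)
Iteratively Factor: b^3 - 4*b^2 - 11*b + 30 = (b - 2)*(b^2 - 2*b - 15) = (b - 2)*(b + 3)*(b - 5)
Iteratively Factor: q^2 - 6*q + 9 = (q - 3)*(q - 3)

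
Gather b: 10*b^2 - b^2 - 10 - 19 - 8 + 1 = 9*b^2 - 36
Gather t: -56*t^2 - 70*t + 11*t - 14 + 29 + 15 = -56*t^2 - 59*t + 30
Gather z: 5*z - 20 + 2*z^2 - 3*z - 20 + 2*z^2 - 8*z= 4*z^2 - 6*z - 40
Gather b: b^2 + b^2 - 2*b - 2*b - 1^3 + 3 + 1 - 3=2*b^2 - 4*b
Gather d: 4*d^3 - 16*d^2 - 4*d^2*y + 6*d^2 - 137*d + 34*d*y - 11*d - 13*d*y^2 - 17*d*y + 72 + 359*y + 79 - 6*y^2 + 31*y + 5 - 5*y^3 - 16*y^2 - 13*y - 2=4*d^3 + d^2*(-4*y - 10) + d*(-13*y^2 + 17*y - 148) - 5*y^3 - 22*y^2 + 377*y + 154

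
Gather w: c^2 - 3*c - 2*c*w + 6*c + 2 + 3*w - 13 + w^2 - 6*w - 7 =c^2 + 3*c + w^2 + w*(-2*c - 3) - 18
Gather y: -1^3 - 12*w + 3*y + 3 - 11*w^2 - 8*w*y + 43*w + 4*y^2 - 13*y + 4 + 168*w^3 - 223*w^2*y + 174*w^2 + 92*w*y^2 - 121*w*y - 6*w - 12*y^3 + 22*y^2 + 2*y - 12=168*w^3 + 163*w^2 + 25*w - 12*y^3 + y^2*(92*w + 26) + y*(-223*w^2 - 129*w - 8) - 6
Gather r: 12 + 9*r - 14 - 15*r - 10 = -6*r - 12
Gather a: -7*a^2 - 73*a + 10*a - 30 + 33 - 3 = -7*a^2 - 63*a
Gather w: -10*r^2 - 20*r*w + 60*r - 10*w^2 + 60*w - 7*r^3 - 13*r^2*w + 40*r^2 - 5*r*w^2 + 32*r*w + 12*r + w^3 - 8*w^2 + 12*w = -7*r^3 + 30*r^2 + 72*r + w^3 + w^2*(-5*r - 18) + w*(-13*r^2 + 12*r + 72)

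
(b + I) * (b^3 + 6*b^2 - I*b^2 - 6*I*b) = b^4 + 6*b^3 + b^2 + 6*b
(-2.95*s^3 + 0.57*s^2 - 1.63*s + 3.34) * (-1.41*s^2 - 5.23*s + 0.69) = 4.1595*s^5 + 14.6248*s^4 - 2.7183*s^3 + 4.2088*s^2 - 18.5929*s + 2.3046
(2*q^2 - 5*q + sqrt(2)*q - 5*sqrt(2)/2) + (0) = 2*q^2 - 5*q + sqrt(2)*q - 5*sqrt(2)/2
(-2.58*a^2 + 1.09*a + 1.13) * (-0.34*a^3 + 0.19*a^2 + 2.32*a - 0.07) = 0.8772*a^5 - 0.8608*a^4 - 6.1627*a^3 + 2.9241*a^2 + 2.5453*a - 0.0791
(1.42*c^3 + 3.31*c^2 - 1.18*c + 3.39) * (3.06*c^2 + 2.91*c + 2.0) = 4.3452*c^5 + 14.2608*c^4 + 8.8613*c^3 + 13.5596*c^2 + 7.5049*c + 6.78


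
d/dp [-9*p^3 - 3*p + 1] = -27*p^2 - 3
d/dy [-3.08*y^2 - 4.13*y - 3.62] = -6.16*y - 4.13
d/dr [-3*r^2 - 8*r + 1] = -6*r - 8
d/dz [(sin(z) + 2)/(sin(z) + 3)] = cos(z)/(sin(z) + 3)^2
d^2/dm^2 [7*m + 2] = 0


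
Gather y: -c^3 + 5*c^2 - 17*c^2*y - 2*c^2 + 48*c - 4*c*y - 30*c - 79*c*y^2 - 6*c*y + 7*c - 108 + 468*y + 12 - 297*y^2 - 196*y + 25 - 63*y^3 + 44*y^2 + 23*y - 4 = -c^3 + 3*c^2 + 25*c - 63*y^3 + y^2*(-79*c - 253) + y*(-17*c^2 - 10*c + 295) - 75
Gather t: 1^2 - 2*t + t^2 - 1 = t^2 - 2*t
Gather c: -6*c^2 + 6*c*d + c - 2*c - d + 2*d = -6*c^2 + c*(6*d - 1) + d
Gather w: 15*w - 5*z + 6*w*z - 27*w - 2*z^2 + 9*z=w*(6*z - 12) - 2*z^2 + 4*z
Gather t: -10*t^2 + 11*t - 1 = -10*t^2 + 11*t - 1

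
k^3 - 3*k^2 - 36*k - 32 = (k - 8)*(k + 1)*(k + 4)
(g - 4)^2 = g^2 - 8*g + 16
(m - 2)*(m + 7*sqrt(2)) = m^2 - 2*m + 7*sqrt(2)*m - 14*sqrt(2)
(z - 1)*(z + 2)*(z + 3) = z^3 + 4*z^2 + z - 6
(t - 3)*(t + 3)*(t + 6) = t^3 + 6*t^2 - 9*t - 54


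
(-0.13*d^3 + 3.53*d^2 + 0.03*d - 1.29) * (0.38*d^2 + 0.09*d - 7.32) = -0.0494*d^5 + 1.3297*d^4 + 1.2807*d^3 - 26.3271*d^2 - 0.3357*d + 9.4428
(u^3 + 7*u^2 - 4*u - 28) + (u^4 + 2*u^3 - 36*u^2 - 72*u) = u^4 + 3*u^3 - 29*u^2 - 76*u - 28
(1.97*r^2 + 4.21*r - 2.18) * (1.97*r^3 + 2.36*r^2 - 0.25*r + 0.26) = 3.8809*r^5 + 12.9429*r^4 + 5.1485*r^3 - 5.6851*r^2 + 1.6396*r - 0.5668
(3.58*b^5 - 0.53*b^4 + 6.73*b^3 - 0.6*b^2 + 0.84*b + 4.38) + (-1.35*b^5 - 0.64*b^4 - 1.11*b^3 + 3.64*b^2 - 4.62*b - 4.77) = 2.23*b^5 - 1.17*b^4 + 5.62*b^3 + 3.04*b^2 - 3.78*b - 0.39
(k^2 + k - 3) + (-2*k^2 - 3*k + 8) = -k^2 - 2*k + 5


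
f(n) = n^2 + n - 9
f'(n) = 2*n + 1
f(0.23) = -8.72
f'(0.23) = 1.46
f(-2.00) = -7.00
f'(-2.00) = -3.00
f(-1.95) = -7.15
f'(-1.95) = -2.90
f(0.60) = -8.04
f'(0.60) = 2.20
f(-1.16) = -8.81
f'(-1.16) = -1.32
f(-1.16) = -8.81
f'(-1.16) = -1.32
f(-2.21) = -6.33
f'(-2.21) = -3.42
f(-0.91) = -9.08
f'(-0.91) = -0.82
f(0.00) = -9.00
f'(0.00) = 1.00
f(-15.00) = 201.00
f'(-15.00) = -29.00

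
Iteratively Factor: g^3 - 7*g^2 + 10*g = (g)*(g^2 - 7*g + 10) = g*(g - 5)*(g - 2)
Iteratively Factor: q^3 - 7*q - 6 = (q + 1)*(q^2 - q - 6) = (q - 3)*(q + 1)*(q + 2)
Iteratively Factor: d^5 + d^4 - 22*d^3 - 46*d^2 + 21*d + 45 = (d + 3)*(d^4 - 2*d^3 - 16*d^2 + 2*d + 15) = (d - 1)*(d + 3)*(d^3 - d^2 - 17*d - 15) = (d - 1)*(d + 3)^2*(d^2 - 4*d - 5) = (d - 1)*(d + 1)*(d + 3)^2*(d - 5)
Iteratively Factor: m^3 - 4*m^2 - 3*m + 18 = (m - 3)*(m^2 - m - 6) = (m - 3)*(m + 2)*(m - 3)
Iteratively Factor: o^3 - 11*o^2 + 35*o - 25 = (o - 5)*(o^2 - 6*o + 5) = (o - 5)*(o - 1)*(o - 5)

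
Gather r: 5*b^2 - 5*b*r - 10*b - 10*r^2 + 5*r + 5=5*b^2 - 10*b - 10*r^2 + r*(5 - 5*b) + 5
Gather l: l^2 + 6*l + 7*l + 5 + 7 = l^2 + 13*l + 12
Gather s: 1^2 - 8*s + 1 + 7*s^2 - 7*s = 7*s^2 - 15*s + 2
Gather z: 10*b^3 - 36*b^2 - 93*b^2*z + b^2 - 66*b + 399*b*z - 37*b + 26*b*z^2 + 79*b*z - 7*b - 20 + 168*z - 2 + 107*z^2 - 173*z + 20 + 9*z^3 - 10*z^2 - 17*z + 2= 10*b^3 - 35*b^2 - 110*b + 9*z^3 + z^2*(26*b + 97) + z*(-93*b^2 + 478*b - 22)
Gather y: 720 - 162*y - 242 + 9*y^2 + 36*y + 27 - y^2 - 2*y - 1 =8*y^2 - 128*y + 504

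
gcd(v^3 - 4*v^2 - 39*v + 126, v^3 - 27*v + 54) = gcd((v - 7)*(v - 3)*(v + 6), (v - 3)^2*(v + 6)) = v^2 + 3*v - 18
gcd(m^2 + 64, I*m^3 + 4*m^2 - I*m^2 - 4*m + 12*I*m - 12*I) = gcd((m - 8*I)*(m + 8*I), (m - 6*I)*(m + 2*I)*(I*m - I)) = 1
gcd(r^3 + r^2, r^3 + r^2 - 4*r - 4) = r + 1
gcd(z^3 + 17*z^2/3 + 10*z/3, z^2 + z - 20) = z + 5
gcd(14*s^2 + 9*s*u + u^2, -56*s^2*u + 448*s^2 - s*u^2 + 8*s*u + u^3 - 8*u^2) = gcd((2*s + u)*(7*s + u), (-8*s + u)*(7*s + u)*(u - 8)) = 7*s + u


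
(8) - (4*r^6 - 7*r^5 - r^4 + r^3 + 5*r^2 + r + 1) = -4*r^6 + 7*r^5 + r^4 - r^3 - 5*r^2 - r + 7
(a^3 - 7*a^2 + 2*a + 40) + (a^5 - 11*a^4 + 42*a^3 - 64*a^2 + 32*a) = a^5 - 11*a^4 + 43*a^3 - 71*a^2 + 34*a + 40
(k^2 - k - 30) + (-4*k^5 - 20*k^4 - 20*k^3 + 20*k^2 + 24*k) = -4*k^5 - 20*k^4 - 20*k^3 + 21*k^2 + 23*k - 30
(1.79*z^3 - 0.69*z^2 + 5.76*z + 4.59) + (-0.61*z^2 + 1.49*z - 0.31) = 1.79*z^3 - 1.3*z^2 + 7.25*z + 4.28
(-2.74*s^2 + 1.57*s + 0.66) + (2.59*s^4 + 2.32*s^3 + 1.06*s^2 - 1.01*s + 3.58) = 2.59*s^4 + 2.32*s^3 - 1.68*s^2 + 0.56*s + 4.24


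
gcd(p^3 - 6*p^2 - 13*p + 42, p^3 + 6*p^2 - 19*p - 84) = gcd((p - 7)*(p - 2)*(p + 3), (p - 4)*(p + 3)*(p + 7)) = p + 3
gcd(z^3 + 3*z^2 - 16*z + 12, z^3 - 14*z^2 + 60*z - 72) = z - 2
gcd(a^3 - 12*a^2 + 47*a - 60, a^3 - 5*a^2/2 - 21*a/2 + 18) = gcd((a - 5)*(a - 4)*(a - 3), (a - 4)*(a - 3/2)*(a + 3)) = a - 4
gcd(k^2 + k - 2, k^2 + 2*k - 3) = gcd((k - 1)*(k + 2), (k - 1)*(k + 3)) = k - 1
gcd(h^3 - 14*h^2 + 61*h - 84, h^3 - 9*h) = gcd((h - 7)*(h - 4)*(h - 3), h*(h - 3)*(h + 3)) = h - 3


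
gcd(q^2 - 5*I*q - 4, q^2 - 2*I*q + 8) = q - 4*I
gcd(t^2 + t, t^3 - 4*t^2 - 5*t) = t^2 + t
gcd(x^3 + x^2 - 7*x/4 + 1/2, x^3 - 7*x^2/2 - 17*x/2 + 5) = x^2 + 3*x/2 - 1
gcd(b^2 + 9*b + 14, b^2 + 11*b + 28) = b + 7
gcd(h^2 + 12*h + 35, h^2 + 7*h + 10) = h + 5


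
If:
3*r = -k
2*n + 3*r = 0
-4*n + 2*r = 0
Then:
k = 0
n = 0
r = 0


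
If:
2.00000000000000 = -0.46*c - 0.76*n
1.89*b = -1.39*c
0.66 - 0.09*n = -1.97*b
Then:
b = -0.47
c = 0.64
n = -3.02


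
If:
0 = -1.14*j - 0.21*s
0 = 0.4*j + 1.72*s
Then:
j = 0.00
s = 0.00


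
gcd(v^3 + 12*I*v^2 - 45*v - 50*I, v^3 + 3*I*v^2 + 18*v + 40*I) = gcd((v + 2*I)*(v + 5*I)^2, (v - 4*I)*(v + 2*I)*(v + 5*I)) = v^2 + 7*I*v - 10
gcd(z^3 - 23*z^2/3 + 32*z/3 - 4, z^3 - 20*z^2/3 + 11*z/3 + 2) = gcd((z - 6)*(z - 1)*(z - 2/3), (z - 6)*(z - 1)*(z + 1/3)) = z^2 - 7*z + 6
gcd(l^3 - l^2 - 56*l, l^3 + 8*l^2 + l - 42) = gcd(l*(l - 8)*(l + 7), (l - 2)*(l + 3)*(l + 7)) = l + 7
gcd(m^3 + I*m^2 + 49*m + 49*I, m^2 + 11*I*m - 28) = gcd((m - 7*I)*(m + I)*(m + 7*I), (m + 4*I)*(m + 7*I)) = m + 7*I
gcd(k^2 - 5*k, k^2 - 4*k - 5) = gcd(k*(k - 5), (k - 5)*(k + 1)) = k - 5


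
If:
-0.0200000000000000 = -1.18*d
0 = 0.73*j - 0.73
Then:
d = 0.02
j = 1.00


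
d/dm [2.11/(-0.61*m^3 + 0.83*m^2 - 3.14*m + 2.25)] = (3.8613*m^2 - 3.5026*m + 6.6254)/(0.61*m^3 - 0.83*m^2 + 3.14*m - 2.25)^2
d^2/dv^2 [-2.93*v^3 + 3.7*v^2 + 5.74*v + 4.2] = 7.4 - 17.58*v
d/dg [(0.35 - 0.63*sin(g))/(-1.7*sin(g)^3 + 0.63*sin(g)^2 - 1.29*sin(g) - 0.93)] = (-2.142*sin(g)^3 + 2.1819*sin(g)^2 - 0.441*sin(g) + 1.0374)*cos(g)/(2.89*sin(g)^6 - 2.142*sin(g)^5 + 4.7829*sin(g)^4 + 1.5366*sin(g)^3 + 0.4923*sin(g)^2 + 2.3994*sin(g) + 0.8649)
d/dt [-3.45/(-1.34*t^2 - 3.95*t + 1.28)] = (-9.246*t - 13.6275)/(1.34*t^2 + 3.95*t - 1.28)^2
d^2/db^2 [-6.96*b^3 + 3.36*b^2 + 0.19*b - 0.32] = 6.72 - 41.76*b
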